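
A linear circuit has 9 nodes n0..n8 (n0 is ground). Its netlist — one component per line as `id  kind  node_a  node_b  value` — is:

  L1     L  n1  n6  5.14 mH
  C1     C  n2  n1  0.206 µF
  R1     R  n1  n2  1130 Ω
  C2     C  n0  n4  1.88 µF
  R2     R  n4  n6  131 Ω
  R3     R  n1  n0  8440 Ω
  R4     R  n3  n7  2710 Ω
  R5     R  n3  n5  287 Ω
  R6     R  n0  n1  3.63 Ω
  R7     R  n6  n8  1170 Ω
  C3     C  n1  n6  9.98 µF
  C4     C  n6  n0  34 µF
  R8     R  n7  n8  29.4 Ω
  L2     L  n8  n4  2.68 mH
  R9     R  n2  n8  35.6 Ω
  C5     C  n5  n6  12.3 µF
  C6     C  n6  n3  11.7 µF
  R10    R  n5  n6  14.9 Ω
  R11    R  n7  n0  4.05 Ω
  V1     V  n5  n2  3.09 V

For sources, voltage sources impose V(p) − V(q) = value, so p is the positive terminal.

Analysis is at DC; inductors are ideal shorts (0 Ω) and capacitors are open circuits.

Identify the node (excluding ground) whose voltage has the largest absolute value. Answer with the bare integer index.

2

Apply KCL at each of the 8 non-ground nodes and solve the resulting linear system.
Node n1: branches {L1, C1, R1, R3, R6, C3} → V_1 = 0.1065
Node n2: branches {C1, R1, R9, V1} → V_2 = -2.375
Node n3: branches {R4, R5, C6} → V_3 = 0.6351
Node n4: branches {C2, R2, L2} → V_4 = -0.9895
Node n5: branches {R5, C5, R10, V1} → V_5 = 0.7149
Node n6: branches {L1, R2, R7, C3, C4, C5, C6, R10} → V_6 = 0.1065
Node n7: branches {R4, R8, R11} → V_7 = -0.1188
Node n8: branches {R7, R8, L2, R9} → V_8 = -0.9895
Source currents: i(L1)=-0.03153, i(L2)=-0.008366, i(V1)=-0.04112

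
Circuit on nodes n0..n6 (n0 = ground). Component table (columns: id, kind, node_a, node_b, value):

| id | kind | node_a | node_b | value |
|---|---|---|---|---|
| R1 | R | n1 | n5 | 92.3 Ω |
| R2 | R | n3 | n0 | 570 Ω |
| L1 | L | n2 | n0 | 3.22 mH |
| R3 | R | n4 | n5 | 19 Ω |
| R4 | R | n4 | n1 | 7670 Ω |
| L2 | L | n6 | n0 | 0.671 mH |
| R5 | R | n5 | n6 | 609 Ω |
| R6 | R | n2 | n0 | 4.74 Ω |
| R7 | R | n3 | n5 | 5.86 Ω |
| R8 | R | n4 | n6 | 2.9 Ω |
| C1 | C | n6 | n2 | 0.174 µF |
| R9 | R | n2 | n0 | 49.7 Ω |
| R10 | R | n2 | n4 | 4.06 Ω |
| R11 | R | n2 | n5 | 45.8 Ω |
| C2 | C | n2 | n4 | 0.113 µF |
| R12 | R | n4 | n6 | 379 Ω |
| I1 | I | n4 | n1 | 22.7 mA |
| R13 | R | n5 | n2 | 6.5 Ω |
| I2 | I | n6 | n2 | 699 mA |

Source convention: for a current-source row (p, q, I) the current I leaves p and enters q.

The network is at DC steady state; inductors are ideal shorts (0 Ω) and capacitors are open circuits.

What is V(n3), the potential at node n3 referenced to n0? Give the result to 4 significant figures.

0.08962 V

MNA unknowns: 6 node voltages V₁..V_6 plus 2 source currents (L1, L2)
R1: Y=0.01083 on G[1,5]
R2: Y=0.001754 on G[3,0]
L1: row V2−V0=0, i_L1 at 2,0
R3: Y=0.05263 on G[4,5]
R4: Y=0.0001304 on G[4,1]
L2: row V6−V0=0, i_L2 at 6,0
R5: Y=0.001642 on G[5,6]
R6: Y=0.2110 on G[2,0]
R7: Y=0.1706 on G[3,5]
R8: Y=0.3448 on G[4,6]
C1: Y=0.000 on G[6,2]
R9: Y=0.02012 on G[2,0]
R10: Y=0.2463 on G[2,4]
R11: Y=0.02183 on G[2,5]
C2: Y=0.000 on G[2,4]
R12: Y=0.002639 on G[4,6]
I1: z[4]−=0.0227, z[1]+=0.0227
R13: Y=0.1538 on G[5,2]
I2: z[6]−=0.699, z[2]+=0.699
solve → V1=2.159, V2=0.000, V3=0.08962, V4=-0.02730, V5=0.09054, V6=0.000
aux → i_L1=0.7082, i_L2=-0.7083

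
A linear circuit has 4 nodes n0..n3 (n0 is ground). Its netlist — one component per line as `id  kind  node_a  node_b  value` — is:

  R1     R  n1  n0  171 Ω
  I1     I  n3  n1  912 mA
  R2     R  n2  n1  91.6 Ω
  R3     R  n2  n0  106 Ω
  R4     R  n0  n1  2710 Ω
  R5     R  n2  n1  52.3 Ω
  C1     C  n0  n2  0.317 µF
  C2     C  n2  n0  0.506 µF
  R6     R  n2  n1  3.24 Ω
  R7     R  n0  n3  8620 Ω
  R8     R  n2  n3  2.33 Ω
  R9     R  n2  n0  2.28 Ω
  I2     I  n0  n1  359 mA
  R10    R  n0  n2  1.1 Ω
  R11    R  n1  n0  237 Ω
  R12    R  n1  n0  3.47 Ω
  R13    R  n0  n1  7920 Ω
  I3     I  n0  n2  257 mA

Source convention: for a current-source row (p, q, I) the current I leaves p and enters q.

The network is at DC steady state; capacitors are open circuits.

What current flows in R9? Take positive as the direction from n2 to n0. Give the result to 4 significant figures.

0.005948 A

MNA unknowns: 3 node voltages V₁..V_3
R1: Y=0.005848 on G[1,0]
I1: z[3]−=0.912, z[1]+=0.912
R2: Y=0.01092 on G[2,1]
R3: Y=0.009434 on G[2,0]
R4: Y=0.0003690 on G[0,1]
R5: Y=0.01912 on G[2,1]
C1: Y=0.000 on G[0,2]
C2: Y=0.000 on G[2,0]
R6: Y=0.3086 on G[2,1]
R7: Y=0.0001160 on G[0,3]
R8: Y=0.4292 on G[2,3]
R9: Y=0.4386 on G[2,0]
I2: z[0]−=0.359, z[1]+=0.359
R10: Y=0.9091 on G[0,2]
R11: Y=0.004219 on G[1,0]
R12: Y=0.2882 on G[1,0]
R13: Y=0.0001263 on G[0,1]
I3: z[0]−=0.257, z[2]+=0.257
solve → V1=2.001, V2=0.01356, V3=-2.111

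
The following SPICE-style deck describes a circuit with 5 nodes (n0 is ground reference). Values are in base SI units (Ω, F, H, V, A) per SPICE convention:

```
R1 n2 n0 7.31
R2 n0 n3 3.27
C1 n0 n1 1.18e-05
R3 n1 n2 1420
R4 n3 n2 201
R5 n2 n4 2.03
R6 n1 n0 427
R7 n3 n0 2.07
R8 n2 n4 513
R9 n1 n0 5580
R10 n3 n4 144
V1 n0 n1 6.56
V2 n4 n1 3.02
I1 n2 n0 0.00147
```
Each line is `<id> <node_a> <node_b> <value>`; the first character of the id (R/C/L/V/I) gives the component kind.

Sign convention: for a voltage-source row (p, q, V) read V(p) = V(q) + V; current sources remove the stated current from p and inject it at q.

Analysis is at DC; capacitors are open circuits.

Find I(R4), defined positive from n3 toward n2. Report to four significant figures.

Element admittances at DC:
  Y(R1) = 0.1368 S between n2,n0
  Y(R2) = 0.3058 S between n0,n3
  Y(C1) = 0.000 S between n0,n1
  Y(R3) = 0.0007042 S between n1,n2
  Y(R4) = 0.004975 S between n3,n2
  Y(R5) = 0.4926 S between n2,n4
  Y(R6) = 0.002342 S between n1,n0
  Y(R7) = 0.4831 S between n3,n0
  Y(R8) = 0.001949 S between n2,n4
  Y(R9) = 0.0001792 S between n1,n0
  Y(R10) = 0.006944 S between n3,n4
  V1: constraint V(n0)−V(n1) = 6.56
  V2: constraint V(n4)−V(n1) = 3.02
  I1: injects 0.00147 A into n0 (from n2)
Assemble and solve the 6×6 MNA system:
  V(n1)=-6.560  V(n2)=-2.758  V(n3)=-0.04783  V(n4)=-3.540
  i(V1)=-0.4301  i(V2)=0.4109

0.01348 A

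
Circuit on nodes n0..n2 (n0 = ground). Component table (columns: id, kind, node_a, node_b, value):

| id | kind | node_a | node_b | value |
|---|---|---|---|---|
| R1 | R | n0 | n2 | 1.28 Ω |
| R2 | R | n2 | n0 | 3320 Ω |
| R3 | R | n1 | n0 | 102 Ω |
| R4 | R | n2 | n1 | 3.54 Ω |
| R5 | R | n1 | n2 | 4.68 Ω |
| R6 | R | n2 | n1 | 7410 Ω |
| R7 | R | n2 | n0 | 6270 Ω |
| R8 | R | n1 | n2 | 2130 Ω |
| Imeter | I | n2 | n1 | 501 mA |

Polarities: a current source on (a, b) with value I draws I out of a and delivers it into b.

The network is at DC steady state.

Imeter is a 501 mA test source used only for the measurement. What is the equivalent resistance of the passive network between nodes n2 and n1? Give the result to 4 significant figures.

Element admittances at DC:
  Y(R1) = 0.7812 S between n0,n2
  Y(R2) = 0.0003012 S between n2,n0
  Y(R3) = 0.009804 S between n1,n0
  Y(R4) = 0.2825 S between n2,n1
  Y(R5) = 0.2137 S between n1,n2
  Y(R6) = 0.0001350 S between n2,n1
  Y(R7) = 0.0001595 S between n2,n0
  Y(R8) = 0.0004695 S between n1,n2
  Imeter: injects 0.501 A into n1 (from n2)
Assemble and solve the 2×2 MNA system:
  V(n1)=0.9770  V(n2)=-0.01225

R_eq = 1.975 Ω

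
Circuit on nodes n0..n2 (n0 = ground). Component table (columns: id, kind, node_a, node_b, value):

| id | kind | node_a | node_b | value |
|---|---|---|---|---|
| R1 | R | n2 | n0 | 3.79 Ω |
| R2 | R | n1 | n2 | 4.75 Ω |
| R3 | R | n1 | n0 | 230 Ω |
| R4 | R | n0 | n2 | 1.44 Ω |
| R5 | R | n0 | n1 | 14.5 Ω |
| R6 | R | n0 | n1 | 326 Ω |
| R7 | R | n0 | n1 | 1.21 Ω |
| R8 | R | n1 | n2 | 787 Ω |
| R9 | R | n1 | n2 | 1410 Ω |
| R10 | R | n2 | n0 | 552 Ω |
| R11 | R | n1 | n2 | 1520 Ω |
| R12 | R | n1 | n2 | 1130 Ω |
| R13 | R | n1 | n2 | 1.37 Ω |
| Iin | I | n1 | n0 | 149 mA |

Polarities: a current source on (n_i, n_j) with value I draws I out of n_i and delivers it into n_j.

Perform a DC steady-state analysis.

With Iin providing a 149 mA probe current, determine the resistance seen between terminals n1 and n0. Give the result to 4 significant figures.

R_eq = 0.7253 Ω

Apply KCL at each of the 2 non-ground nodes and solve the resulting linear system.
Node n1: branches {R2, R3, R5, R6, R7, R8, R9, R11, R12, R13, Iin} → V_1 = -0.1081
Node n2: branches {R1, R2, R4, R8, R9, R10, R11, R12, R13} → V_2 = -0.05357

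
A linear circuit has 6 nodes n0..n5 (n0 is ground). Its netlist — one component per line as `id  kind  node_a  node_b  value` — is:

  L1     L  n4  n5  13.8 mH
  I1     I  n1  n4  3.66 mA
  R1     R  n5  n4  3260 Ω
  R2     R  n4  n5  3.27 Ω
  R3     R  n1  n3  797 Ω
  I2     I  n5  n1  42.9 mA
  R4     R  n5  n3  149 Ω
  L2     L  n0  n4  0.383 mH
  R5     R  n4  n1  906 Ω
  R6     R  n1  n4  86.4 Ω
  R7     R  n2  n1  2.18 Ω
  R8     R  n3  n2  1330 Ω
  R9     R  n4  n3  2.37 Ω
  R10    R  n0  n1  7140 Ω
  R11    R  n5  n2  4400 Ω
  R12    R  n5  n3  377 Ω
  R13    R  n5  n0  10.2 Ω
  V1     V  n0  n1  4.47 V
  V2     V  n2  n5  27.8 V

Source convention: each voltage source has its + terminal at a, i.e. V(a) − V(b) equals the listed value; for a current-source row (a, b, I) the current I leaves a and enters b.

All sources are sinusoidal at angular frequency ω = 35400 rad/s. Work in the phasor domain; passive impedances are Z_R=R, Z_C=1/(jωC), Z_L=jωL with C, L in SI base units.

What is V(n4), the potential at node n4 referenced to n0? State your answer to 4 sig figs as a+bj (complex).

-22.49-7.684j V

Apply KCL at each of the 5 non-ground nodes and solve the resulting linear system.
Node n1: branches {I1, R3, I2, R5, R6, R7, R10, V1} → V_1 = -4.470+0.000j
Node n2: branches {R7, R8, R11, V2} → V_2 = 2.611-2.788j
Node n3: branches {R3, R4, R8, R9, R12} → V_3 = -22.46-7.547j
Node n4: branches {L1, I1, R1, R2, L2, R5, R6, R9} → V_4 = -22.49-7.684j
Node n5: branches {L1, R1, R2, I2, R4, R11, R12, R13, V2} → V_5 = -25.19-2.788j
Source currents: i(V1)=-3.037+1.386j, i(V2)=-3.273+1.275j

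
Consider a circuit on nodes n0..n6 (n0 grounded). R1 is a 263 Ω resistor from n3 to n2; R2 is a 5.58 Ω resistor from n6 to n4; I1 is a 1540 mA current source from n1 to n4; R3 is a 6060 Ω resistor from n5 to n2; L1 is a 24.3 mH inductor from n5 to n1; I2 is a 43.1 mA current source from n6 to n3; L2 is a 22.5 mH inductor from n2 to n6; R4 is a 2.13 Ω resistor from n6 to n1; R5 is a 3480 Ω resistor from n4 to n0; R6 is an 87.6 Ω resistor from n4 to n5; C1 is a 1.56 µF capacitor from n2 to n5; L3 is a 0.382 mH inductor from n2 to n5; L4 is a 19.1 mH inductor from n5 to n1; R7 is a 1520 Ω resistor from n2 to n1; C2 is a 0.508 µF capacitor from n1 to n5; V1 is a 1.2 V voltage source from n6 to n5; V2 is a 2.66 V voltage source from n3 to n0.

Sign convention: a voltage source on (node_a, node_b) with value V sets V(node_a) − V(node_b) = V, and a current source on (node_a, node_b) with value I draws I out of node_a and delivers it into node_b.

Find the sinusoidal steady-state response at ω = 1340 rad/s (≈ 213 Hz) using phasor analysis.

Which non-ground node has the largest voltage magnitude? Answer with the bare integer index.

1

Element admittances at ω=1340 rad/s:
  Y(R1) = 0.003802+0.000j S between n3,n2
  Y(R2) = 0.1792+0.000j S between n6,n4
  I1: injects 1.54 A into n4 (from n1)
  Y(R3) = 0.0001650+0.000j S between n5,n2
  Y(L1) = 0.000-0.03071j S between n5,n1
  I2: injects 0.0431 A into n3 (from n6)
  Y(L2) = 0.000-0.03317j S between n2,n6
  Y(R4) = 0.4695+0.000j S between n6,n1
  Y(R5) = 0.0002874+0.000j S between n4,n0
  Y(R6) = 0.01142+0.000j S between n4,n5
  Y(C1) = 0.000+0.002090j S between n2,n5
  Y(L3) = 0.000-1.954j S between n2,n5
  Y(L4) = 0.000-0.03907j S between n5,n1
  Y(R7) = 0.0006579+0.000j S between n2,n1
  Y(C2) = 0.000+0.0006807j S between n1,n5
  V1: constraint V(n6)−V(n5) = 1.2
  V2: constraint V(n3)−V(n0) = 2.66
Assemble and solve the 8×8 MNA system:
  V(n1)=-10.76-0.3185j  V(n2)=-8.711+0.001481j  V(n3)=2.660+0.000j  V(n4)=0.4747-0.01959j  V(n5)=-8.731-0.01962j  V(n6)=-7.531-0.01962j
  i(V1)=-0.1256-0.1012j  i(V2)=-0.0001364+5.630e-06j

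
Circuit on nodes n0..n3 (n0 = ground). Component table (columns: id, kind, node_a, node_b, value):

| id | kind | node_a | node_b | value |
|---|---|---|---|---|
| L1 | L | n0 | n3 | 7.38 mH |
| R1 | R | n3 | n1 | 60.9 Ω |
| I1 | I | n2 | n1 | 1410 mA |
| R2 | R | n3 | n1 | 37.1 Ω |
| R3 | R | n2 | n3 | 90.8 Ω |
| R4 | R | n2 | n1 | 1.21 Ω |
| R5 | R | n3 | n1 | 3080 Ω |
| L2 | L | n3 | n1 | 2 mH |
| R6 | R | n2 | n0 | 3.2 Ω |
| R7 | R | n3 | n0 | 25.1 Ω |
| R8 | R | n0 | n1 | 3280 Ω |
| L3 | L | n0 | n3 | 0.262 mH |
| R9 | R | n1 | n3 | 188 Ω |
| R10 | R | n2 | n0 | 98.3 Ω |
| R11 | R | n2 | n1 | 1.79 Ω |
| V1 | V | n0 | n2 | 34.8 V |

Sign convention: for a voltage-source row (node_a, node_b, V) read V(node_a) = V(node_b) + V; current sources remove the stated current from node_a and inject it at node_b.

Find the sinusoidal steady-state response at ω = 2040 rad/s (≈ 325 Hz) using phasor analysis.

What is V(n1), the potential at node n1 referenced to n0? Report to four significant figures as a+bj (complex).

-32.12-4.925j V

MNA unknowns: 3 node voltages V₁..V_3 plus 1 source current (V1)
L1: Y=0.000-0.06642j on G[0,3]
R1: Y=0.01642+0.000j on G[3,1]
I1: z[2]−=1.41, z[1]+=1.41
R2: Y=0.02695+0.000j on G[3,1]
R3: Y=0.01101+0.000j on G[2,3]
R4: Y=0.8264+0.000j on G[2,1]
R5: Y=0.0003247+0.000j on G[3,1]
L2: Y=0.000-0.2451j on G[3,1]
R6: Y=0.3125+0.000j on G[2,0]
R7: Y=0.03984+0.000j on G[3,0]
R8: Y=0.0003049+0.000j on G[0,1]
L3: Y=0.000-1.871j on G[0,3]
R9: Y=0.005319+0.000j on G[1,3]
R10: Y=0.01017+0.000j on G[2,0]
R11: Y=0.5587+0.000j on G[2,1]
V1: row V0−V2=34.8, i_V1 at 0,2
solve → V1=-32.12-4.925j, V2=-34.80+0.000j, V3=-3.555-1.287j
aux → i_V1=-13.87+6.836j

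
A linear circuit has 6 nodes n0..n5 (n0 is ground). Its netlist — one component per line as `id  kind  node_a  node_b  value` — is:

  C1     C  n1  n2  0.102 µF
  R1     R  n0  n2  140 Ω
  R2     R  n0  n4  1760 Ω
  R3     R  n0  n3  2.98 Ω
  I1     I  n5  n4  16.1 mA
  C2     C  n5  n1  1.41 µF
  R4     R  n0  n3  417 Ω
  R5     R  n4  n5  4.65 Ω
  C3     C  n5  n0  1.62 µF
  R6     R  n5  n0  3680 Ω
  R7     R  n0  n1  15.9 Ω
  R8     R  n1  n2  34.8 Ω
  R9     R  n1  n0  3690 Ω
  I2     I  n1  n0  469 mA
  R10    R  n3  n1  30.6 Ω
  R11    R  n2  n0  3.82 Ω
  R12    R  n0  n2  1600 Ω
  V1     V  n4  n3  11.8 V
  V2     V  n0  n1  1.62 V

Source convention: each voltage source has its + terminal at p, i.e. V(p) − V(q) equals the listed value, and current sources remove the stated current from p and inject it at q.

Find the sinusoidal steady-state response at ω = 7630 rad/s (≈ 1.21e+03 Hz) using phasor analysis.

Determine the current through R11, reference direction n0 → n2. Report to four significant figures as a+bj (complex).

0.04086+0.0009999j A

MNA unknowns: 5 node voltages V₁..V_5 plus 2 source currents (V1, V2)
C1: Y=0.000+0.0007783j on G[1,2]
R1: Y=0.007143+0.000j on G[0,2]
R2: Y=0.0005682+0.000j on G[0,4]
R3: Y=0.3356+0.000j on G[0,3]
I1: z[5]−=0.0161, z[4]+=0.0161
C2: Y=0.000+0.01076j on G[5,1]
R4: Y=0.002398+0.000j on G[0,3]
R5: Y=0.2151+0.000j on G[4,5]
C3: Y=0.000+0.01236j on G[5,0]
R6: Y=0.0002717+0.000j on G[5,0]
R7: Y=0.06289+0.000j on G[0,1]
R8: Y=0.02874+0.000j on G[1,2]
R9: Y=0.0002710+0.000j on G[1,0]
I2: z[1]−=0.469, z[0]+=0.469
R10: Y=0.03268+0.000j on G[3,1]
R11: Y=0.2618+0.000j on G[2,0]
R12: Y=0.0006250+0.000j on G[0,2]
V1: row V4−V3=11.8, i_V1 at 4,3
V2: row V0−V1=1.62, i_V2 at 0,1
solve → V1=-1.620+0.000j, V2=-0.1561-0.003820j, V3=-0.2950-0.7429j, V4=11.50-0.7429j, V5=11.20-2.025j
aux → i_V1=-0.05640-0.2753j, i_V2=0.2595-0.1147j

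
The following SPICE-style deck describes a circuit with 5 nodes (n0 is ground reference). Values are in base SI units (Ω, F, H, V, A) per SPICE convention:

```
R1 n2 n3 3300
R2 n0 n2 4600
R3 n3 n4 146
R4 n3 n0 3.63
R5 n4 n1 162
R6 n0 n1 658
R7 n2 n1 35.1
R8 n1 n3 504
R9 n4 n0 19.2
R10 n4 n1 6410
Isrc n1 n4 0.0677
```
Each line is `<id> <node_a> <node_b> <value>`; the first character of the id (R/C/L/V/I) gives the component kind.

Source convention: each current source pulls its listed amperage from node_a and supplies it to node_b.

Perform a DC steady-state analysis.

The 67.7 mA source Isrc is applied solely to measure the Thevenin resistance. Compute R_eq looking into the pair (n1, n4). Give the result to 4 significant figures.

Apply KCL at each of the 4 non-ground nodes and solve the resulting linear system.
Node n1: branches {R5, R6, R7, R8, R10, Isrc} → V_1 = -6.295
Node n2: branches {R1, R2, R7} → V_2 = -6.183
Node n3: branches {R1, R3, R4, R8} → V_3 = -0.04030
Node n4: branches {R3, R5, R9, R10, Isrc} → V_4 = 0.4226

R_eq = 99.23 Ω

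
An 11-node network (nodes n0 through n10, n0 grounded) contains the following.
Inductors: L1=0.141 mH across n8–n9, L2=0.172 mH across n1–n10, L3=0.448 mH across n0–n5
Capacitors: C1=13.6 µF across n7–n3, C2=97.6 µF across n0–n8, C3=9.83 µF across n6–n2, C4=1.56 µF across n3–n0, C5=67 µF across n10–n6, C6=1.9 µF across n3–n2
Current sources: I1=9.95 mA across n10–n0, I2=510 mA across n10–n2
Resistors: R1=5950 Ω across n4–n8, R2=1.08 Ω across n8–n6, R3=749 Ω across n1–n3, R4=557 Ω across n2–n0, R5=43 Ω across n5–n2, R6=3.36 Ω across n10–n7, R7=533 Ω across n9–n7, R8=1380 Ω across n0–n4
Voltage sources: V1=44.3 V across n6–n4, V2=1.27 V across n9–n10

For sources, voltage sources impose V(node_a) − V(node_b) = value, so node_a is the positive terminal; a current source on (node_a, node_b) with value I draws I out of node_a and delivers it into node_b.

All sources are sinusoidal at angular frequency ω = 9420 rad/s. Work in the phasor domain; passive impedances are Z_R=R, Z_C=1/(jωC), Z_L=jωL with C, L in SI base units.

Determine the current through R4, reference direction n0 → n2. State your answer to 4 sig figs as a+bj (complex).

MNA unknowns: 10 node voltages V₁..V_10 plus 2 source currents (V1, V2)
L1: Y=0.000-0.7529j on G[8,9]
C1: Y=0.000+0.1281j on G[7,3]
I1: z[10]−=0.00995, z[0]+=0.00995
C2: Y=0.000+0.9194j on G[0,8]
R1: Y=0.0001681+0.000j on G[4,8]
R2: Y=0.9259+0.000j on G[8,6]
L2: Y=0.000-0.6172j on G[1,10]
C3: Y=0.000+0.09260j on G[6,2]
L3: Y=0.000-0.2370j on G[0,5]
R3: Y=0.001335+0.000j on G[1,3]
R4: Y=0.001795+0.000j on G[2,0]
C4: Y=0.000+0.01470j on G[3,0]
I2: z[10]−=0.51, z[2]+=0.51
R5: Y=0.02326+0.000j on G[5,2]
C5: Y=0.000+0.6311j on G[10,6]
R6: Y=0.2976+0.000j on G[10,7]
R7: Y=0.001876+0.000j on G[9,7]
R8: Y=0.0007246+0.000j on G[0,4]
C6: Y=0.000+0.01790j on G[3,2]
V1: row V6−V4=44.3, i_V1 at 6,4
V2: row V9−V10=1.27, i_V2 at 9,10
solve → V1=-2.427+1.375j, V2=0.1762-5.380j, V3=-1.594+0.6518j, V4=-45.23-0.9547j, V5=0.5247-0.03421j, V6=-0.9287-0.9547j, V7=-2.032+1.561j, V8=0.1720-0.04372j, V9=-1.159+1.373j, V10=-2.429+1.373j
aux → i_V1=-0.04040-0.0008449j, i_V2=-1.069-1.001j

-0.0003163+0.009660j A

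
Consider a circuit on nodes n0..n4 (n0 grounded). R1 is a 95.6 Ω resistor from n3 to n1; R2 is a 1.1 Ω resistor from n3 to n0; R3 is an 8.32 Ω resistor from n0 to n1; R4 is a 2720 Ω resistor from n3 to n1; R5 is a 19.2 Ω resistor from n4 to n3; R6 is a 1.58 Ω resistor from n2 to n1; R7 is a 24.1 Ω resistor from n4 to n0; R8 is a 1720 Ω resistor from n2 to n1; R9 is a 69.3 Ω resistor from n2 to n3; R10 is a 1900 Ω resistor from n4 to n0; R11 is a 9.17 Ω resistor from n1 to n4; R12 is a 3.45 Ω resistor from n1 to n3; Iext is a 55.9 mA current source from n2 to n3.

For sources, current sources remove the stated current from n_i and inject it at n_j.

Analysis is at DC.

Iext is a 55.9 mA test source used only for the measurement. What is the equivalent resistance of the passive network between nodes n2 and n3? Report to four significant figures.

Apply KCL at each of the 4 non-ground nodes and solve the resulting linear system.
Node n1: branches {R1, R3, R4, R6, R8, R11, R12} → V_1 = -0.1015
Node n2: branches {R6, R8, R9, Iext} → V_2 = -0.1851
Node n3: branches {R1, R2, R4, R5, R9, R12, Iext} → V_3 = 0.01574
Node n4: branches {R5, R7, R10, R11} → V_4 = -0.05043

R_eq = 3.593 Ω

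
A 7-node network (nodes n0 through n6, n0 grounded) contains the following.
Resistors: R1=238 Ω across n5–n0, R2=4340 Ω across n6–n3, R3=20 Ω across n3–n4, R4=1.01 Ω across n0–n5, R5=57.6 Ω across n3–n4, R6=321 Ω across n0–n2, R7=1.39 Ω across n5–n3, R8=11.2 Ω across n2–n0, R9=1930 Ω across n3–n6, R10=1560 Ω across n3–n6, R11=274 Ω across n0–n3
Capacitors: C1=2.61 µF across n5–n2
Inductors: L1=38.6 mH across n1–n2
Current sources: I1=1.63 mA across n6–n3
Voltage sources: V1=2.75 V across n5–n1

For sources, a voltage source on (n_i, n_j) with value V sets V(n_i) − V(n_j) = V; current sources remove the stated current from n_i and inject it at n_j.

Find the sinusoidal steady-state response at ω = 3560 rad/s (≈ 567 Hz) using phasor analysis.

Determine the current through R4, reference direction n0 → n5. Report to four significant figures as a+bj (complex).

Apply KCL at each of the 6 non-ground nodes and solve the resulting linear system.
Node n1: branches {L1, V1} → V_1 = -2.750-0.02004j
Node n2: branches {C1, L1, R6, R8} → V_2 = 0.005156+0.2165j
Node n3: branches {R2, R3, I1, R5, R7, R9, R10, R11} → V_3 = -0.0004750-0.01994j
Node n4: branches {R3, R5} → V_4 = -0.0004750-0.01994j
Node n5: branches {R1, C1, R4, R7, V1} → V_5 = -0.0004774-0.02004j
Node n6: branches {R2, I1, R9, R10} → V_6 = -1.173-0.01994j
Source currents: i(V1)=-0.001721+0.02005j

0.0004727+0.01984j A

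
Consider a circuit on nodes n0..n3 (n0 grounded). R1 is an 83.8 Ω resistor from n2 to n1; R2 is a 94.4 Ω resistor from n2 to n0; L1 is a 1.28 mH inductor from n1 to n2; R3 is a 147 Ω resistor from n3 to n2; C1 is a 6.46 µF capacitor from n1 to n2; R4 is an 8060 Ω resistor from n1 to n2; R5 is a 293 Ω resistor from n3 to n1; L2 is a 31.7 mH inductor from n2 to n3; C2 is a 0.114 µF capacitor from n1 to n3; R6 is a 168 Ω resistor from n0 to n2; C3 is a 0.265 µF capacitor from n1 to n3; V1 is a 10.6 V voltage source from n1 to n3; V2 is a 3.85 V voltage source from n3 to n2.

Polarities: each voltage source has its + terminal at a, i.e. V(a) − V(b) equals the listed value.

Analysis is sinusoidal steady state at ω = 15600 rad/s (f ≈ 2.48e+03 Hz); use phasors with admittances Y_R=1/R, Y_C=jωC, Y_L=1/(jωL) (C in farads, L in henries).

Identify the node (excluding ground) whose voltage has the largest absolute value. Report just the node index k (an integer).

MNA unknowns: 3 node voltages V₁..V_3 plus 2 source currents (V1, V2)
R1: Y=0.01193+0.000j on G[2,1]
R2: Y=0.01059+0.000j on G[2,0]
L1: Y=0.000-0.05008j on G[1,2]
R3: Y=0.006803+0.000j on G[3,2]
C1: Y=0.000+0.1008j on G[1,2]
R4: Y=0.0001241+0.000j on G[1,2]
R5: Y=0.003413+0.000j on G[3,1]
L2: Y=0.000-0.002022j on G[2,3]
C2: Y=0.000+0.001778j on G[1,3]
R6: Y=0.005952+0.000j on G[0,2]
C3: Y=0.000+0.004134j on G[1,3]
V1: row V1−V3=10.6, i_V1 at 1,3
V2: row V3−V2=3.85, i_V2 at 3,2
solve → V1=14.45+0.000j, V2=0.000+0.000j, V3=3.850+0.000j
aux → i_V1=-0.2104-0.7952j, i_V2=-0.2004-0.7248j

1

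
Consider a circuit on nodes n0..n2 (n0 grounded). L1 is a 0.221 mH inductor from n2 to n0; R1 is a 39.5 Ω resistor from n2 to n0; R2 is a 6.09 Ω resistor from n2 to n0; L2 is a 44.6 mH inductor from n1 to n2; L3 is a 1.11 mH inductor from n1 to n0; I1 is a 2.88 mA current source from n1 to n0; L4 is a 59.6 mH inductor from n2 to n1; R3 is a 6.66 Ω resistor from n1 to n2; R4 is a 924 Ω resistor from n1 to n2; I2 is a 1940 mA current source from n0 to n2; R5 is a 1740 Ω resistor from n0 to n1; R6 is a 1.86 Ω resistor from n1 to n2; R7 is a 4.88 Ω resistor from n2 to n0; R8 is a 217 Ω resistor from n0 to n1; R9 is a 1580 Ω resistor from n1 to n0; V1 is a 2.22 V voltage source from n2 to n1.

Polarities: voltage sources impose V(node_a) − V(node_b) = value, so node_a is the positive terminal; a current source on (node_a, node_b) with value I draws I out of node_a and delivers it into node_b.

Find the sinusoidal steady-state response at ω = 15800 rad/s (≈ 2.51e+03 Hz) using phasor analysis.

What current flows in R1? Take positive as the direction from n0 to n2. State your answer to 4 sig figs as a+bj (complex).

-0.07500-0.05634j A

Apply KCL at each of the 2 non-ground nodes and solve the resulting linear system.
Node n1: branches {L2, L3, I1, L4, R3, R4, R5, R6, R8, R9, V1} → V_1 = 0.7426+2.226j
Node n2: branches {L1, R1, R2, L2, L4, R3, R4, I2, R6, R7, V1} → V_2 = 2.963+2.226j
Source currents: i(V1)=-1.395-0.02389j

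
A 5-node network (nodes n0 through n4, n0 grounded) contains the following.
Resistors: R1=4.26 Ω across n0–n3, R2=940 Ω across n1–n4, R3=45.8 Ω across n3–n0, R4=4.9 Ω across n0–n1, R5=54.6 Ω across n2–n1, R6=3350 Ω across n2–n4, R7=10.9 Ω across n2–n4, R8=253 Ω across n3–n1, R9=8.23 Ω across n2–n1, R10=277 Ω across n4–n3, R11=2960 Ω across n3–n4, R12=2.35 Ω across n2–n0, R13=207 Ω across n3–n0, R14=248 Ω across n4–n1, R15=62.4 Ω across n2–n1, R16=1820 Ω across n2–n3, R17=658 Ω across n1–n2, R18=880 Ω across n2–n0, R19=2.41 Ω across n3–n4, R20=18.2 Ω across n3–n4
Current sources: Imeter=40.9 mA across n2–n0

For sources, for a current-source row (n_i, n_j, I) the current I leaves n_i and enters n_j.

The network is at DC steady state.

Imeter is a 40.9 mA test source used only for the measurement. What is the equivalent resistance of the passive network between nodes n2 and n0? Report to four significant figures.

R_eq = 1.737 Ω

MNA unknowns: 4 node voltages V₁..V_4
R1: Y=0.2347 on G[0,3]
R2: Y=0.001064 on G[1,4]
R3: Y=0.02183 on G[3,0]
R4: Y=0.2041 on G[0,1]
R5: Y=0.01832 on G[2,1]
R6: Y=0.0002985 on G[2,4]
R7: Y=0.09174 on G[2,4]
R8: Y=0.003953 on G[3,1]
R9: Y=0.1215 on G[2,1]
R10: Y=0.003610 on G[4,3]
R11: Y=0.0003378 on G[3,4]
R12: Y=0.4255 on G[2,0]
R13: Y=0.004831 on G[3,0]
R14: Y=0.004032 on G[4,1]
R15: Y=0.01603 on G[2,1]
R16: Y=0.0005495 on G[2,3]
R17: Y=0.001520 on G[1,2]
R18: Y=0.001136 on G[2,0]
R19: Y=0.4149 on G[3,4]
R20: Y=0.05495 on G[3,4]
Imeter: z[2]−=0.0409, z[0]+=0.0409
solve → V1=-0.03071, V2=-0.07106, V3=-0.01650, V4=-0.02542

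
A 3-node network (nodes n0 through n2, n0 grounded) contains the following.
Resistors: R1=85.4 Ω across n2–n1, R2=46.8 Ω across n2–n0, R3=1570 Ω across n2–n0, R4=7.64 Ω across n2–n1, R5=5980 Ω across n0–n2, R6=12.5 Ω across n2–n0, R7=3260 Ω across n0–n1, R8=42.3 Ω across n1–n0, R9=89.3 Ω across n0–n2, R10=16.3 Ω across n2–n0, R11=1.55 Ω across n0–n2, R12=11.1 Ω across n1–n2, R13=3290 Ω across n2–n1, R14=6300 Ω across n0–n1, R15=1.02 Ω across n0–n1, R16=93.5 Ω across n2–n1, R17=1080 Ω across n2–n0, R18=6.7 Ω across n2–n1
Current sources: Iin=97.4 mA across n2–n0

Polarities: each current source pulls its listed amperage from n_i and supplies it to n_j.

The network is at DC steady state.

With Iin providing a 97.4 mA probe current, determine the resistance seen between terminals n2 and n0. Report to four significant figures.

R_eq = 0.9064 Ω

Element admittances at DC:
  Y(R1) = 0.01171 S between n2,n1
  Y(R2) = 0.02137 S between n2,n0
  Y(R3) = 0.0006369 S between n2,n0
  Y(R4) = 0.1309 S between n2,n1
  Y(R5) = 0.0001672 S between n0,n2
  Y(R6) = 0.08000 S between n2,n0
  Y(R7) = 0.0003067 S between n0,n1
  Y(R8) = 0.02364 S between n1,n0
  Y(R9) = 0.01120 S between n0,n2
  Y(R10) = 0.06135 S between n2,n0
  Y(R11) = 0.6452 S between n0,n2
  Y(R12) = 0.09009 S between n1,n2
  Y(R13) = 0.0003040 S between n2,n1
  Y(R14) = 0.0001587 S between n0,n1
  Y(R15) = 0.9804 S between n0,n1
  Y(R16) = 0.01070 S between n2,n1
  Y(R17) = 0.0009259 S between n2,n0
  Y(R18) = 0.1493 S between n2,n1
  Iin: injects 0.0974 A into n0 (from n2)
Assemble and solve the 2×2 MNA system:
  V(n1)=-0.02482  V(n2)=-0.08828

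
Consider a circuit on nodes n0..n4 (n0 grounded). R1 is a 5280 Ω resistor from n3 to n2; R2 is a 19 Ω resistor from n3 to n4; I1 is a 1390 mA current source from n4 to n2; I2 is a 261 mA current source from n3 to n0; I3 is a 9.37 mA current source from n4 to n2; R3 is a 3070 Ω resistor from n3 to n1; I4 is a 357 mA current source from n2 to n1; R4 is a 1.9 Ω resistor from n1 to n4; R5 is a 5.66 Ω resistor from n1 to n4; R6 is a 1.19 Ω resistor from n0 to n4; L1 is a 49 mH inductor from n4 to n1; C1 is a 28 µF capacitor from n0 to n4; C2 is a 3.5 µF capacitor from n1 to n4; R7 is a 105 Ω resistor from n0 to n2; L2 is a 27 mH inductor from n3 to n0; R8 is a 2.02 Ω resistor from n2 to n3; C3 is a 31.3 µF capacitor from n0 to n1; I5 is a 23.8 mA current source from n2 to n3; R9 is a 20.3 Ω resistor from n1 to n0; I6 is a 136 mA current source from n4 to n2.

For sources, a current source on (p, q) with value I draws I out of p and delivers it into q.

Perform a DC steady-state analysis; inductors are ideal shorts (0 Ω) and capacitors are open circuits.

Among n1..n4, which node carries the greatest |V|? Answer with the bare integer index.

2

Apply KCL at each of the 4 non-ground nodes and solve the resulting linear system.
Node n1: branches {R3, I4, R4, R5, L1, C2, C3, R9} → V_1 = -1.250
Node n2: branches {R1, I1, I3, I4, R7, R8, I5, I6} → V_2 = 2.287
Node n3: branches {R1, R2, I2, R3, L2, R8, I5} → V_3 = 0.000
Node n4: branches {R2, I1, I3, R4, R5, R6, L1, C1, C2, I6} → V_4 = -1.250
Source currents: i(L1)=-0.4190, i(L2)=0.8294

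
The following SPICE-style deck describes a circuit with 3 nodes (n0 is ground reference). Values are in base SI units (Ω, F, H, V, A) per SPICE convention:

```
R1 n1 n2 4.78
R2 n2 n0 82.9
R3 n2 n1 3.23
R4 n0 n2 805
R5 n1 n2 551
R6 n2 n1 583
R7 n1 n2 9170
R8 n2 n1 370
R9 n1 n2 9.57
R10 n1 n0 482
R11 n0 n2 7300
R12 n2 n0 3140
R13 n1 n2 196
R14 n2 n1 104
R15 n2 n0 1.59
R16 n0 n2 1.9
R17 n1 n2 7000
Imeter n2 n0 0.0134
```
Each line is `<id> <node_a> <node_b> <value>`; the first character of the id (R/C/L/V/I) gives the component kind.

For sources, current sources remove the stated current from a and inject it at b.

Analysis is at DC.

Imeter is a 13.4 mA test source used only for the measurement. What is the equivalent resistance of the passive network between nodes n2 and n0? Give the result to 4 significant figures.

R_eq = 0.8539 Ω

Element admittances at DC:
  Y(R1) = 0.2092 S between n1,n2
  Y(R2) = 0.01206 S between n2,n0
  Y(R3) = 0.3096 S between n2,n1
  Y(R4) = 0.001242 S between n0,n2
  Y(R5) = 0.001815 S between n1,n2
  Y(R6) = 0.001715 S between n2,n1
  Y(R7) = 0.0001091 S between n1,n2
  Y(R8) = 0.002703 S between n2,n1
  Y(R9) = 0.1045 S between n1,n2
  Y(R10) = 0.002075 S between n1,n0
  Y(R11) = 0.0001370 S between n0,n2
  Y(R12) = 0.0003185 S between n2,n0
  Y(R13) = 0.005102 S between n1,n2
  Y(R14) = 0.009615 S between n2,n1
  Y(R15) = 0.6289 S between n2,n0
  Y(R16) = 0.5263 S between n0,n2
  Y(R17) = 0.0001429 S between n1,n2
  Imeter: injects 0.0134 A into n0 (from n2)
Assemble and solve the 2×2 MNA system:
  V(n1)=-0.01141  V(n2)=-0.01144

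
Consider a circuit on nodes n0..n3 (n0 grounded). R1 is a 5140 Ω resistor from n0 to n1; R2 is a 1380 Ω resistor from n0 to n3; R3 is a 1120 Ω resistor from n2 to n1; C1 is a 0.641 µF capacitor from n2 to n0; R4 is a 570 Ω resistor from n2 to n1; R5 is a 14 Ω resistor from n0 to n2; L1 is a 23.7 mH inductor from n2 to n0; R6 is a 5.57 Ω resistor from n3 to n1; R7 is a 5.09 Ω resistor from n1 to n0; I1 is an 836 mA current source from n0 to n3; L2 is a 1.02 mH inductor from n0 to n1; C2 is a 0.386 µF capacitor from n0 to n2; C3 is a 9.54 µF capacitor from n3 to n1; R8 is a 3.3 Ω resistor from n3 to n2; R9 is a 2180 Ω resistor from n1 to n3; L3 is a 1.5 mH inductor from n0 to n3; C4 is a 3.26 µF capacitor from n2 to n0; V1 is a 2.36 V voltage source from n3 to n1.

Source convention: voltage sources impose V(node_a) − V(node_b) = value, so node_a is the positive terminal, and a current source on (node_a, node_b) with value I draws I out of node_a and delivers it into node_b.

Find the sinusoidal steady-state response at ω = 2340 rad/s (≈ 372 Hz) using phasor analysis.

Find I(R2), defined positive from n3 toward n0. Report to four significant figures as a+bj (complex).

0.001318+0.0008549j A

Element admittances at ω=2340 rad/s:
  Y(R1) = 0.0001946+0.000j S between n0,n1
  Y(R2) = 0.0007246+0.000j S between n0,n3
  Y(R3) = 0.0008929+0.000j S between n2,n1
  Y(C1) = 0.000+0.001500j S between n2,n0
  Y(R4) = 0.001754+0.000j S between n2,n1
  Y(R5) = 0.07143+0.000j S between n0,n2
  Y(L1) = 0.000-0.01803j S between n2,n0
  Y(R6) = 0.1795+0.000j S between n3,n1
  Y(R7) = 0.1965+0.000j S between n1,n0
  I1: injects 0.836 A into n3 (from n0)
  Y(L2) = 0.000-0.4190j S between n0,n1
  Y(C2) = 0.000+0.0009032j S between n0,n2
  Y(C3) = 0.000+0.02232j S between n3,n1
  Y(R8) = 0.3030+0.000j S between n3,n2
  Y(R9) = 0.0004587+0.000j S between n1,n3
  Y(L3) = 0.000-0.2849j S between n0,n3
  Y(C4) = 0.000+0.007628j S between n2,n0
  V1: constraint V(n3)−V(n1) = 2.36
Assemble and solve the 4×4 MNA system:
  V(n1)=-0.5406+1.180j  V(n2)=1.437+0.9868j  V(n3)=1.819+1.180j
  i(V1)=-0.04202+0.4063j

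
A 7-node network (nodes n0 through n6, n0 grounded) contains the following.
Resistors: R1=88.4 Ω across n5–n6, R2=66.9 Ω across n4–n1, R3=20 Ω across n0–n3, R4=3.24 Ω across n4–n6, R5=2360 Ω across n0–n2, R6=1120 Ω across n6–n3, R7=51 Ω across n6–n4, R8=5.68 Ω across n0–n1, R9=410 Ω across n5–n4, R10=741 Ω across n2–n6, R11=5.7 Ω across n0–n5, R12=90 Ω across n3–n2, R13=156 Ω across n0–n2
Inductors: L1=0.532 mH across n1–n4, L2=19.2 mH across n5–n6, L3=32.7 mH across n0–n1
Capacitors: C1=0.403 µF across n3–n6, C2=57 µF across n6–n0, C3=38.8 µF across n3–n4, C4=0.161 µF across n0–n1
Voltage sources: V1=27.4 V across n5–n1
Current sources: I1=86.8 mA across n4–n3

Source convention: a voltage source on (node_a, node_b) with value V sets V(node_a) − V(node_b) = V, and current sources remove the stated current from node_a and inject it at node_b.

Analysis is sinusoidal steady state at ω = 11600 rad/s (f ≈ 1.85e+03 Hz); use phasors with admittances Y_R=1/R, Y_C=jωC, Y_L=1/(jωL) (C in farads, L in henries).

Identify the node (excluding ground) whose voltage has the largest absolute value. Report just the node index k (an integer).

5

MNA unknowns: 6 node voltages V₁..V_6 plus 1 source current (V1)
R1: Y=0.01131+0.000j on G[5,6]
L1: Y=0.000-0.1620j on G[1,4]
L2: Y=0.000-0.004490j on G[5,6]
R2: Y=0.01495+0.000j on G[4,1]
L3: Y=0.000-0.002636j on G[0,1]
R3: Y=0.05000+0.000j on G[0,3]
C1: Y=0.000+0.004675j on G[3,6]
R4: Y=0.3086+0.000j on G[4,6]
R5: Y=0.0004237+0.000j on G[0,2]
C2: Y=0.000+0.6612j on G[6,0]
C3: Y=0.000+0.4501j on G[3,4]
R6: Y=0.0008929+0.000j on G[6,3]
R7: Y=0.01961+0.000j on G[6,4]
R8: Y=0.1761+0.000j on G[0,1]
R9: Y=0.002439+0.000j on G[5,4]
R10: Y=0.001350+0.000j on G[2,6]
R11: Y=0.1754+0.000j on G[0,5]
R12: Y=0.01111+0.000j on G[3,2]
C4: Y=0.000+0.001868j on G[0,1]
R13: Y=0.006410+0.000j on G[0,2]
V1: row V5−V1=27.4, i_V1 at 5,1
I1: z[4]−=0.0868, z[3]+=0.0868
solve → V1=-10.39-3.069j, V2=-1.438+2.410j, V3=-2.655+3.999j, V4=-2.207+4.550j, V5=17.01-3.069j, V6=1.292+1.528j
aux → i_V1=-3.188+0.6796j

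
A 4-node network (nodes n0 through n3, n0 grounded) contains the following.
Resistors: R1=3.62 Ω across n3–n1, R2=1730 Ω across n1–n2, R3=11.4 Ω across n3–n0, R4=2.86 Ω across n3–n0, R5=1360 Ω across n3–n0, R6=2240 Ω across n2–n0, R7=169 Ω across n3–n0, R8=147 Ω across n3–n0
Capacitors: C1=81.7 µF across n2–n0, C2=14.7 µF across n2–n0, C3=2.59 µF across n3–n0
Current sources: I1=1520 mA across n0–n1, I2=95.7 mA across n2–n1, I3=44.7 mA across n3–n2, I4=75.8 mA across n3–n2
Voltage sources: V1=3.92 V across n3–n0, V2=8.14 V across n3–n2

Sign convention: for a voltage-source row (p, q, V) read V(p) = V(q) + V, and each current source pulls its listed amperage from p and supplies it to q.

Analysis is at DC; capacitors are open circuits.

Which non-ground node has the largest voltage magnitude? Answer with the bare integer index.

Apply KCL at each of the 3 non-ground nodes and solve the resulting linear system.
Node n1: branches {R1, I1, R2, I2} → V_1 = 9.740
Node n2: branches {C1, R2, I2, R6, I3, C2, I4, V2} → V_2 = -4.220
Node n3: branches {R1, R3, R4, R5, I3, R7, R8, I4, C3, V1, V2} → V_3 = 3.920
Source currents: i(V1)=-0.2453, i(V2)=-0.03475

1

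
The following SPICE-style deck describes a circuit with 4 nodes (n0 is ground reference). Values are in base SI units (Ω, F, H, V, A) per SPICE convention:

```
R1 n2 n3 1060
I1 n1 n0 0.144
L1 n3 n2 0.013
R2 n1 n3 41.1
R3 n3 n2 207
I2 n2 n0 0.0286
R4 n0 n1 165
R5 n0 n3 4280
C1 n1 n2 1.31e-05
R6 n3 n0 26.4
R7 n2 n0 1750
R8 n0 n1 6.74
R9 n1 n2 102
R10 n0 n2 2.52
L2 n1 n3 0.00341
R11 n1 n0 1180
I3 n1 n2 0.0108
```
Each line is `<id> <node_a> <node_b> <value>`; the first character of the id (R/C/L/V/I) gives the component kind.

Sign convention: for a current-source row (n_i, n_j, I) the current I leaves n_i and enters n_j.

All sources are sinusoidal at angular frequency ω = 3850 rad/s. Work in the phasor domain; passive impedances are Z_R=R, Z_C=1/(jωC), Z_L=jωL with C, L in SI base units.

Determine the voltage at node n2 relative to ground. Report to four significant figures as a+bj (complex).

-0.07524-0.06130j V

Apply KCL at each of the 3 non-ground nodes and solve the resulting linear system.
Node n1: branches {I1, R2, R4, C1, R8, R9, L2, R11, I3} → V_1 = -0.7942+0.1021j
Node n2: branches {R1, L1, R3, I2, C1, R7, R9, R10, I3} → V_2 = -0.07524-0.06130j
Node n3: branches {R1, L1, R2, R3, R5, R6, L2} → V_3 = -0.5085+0.2234j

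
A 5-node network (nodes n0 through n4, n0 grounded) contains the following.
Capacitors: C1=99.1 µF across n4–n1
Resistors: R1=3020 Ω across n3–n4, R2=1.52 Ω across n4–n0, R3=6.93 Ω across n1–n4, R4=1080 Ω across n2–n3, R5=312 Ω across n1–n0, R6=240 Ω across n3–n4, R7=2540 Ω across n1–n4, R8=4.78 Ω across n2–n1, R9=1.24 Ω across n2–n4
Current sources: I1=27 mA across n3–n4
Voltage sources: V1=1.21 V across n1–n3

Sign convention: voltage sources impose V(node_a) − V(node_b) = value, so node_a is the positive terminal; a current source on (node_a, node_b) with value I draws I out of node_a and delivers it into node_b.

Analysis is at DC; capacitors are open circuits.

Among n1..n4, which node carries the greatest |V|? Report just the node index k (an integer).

MNA unknowns: 4 node voltages V₁..V_4 plus 1 source current (V1)
C1: Y=0.000 on G[4,1]
R1: Y=0.0003311 on G[3,4]
R2: Y=0.6579 on G[4,0]
R3: Y=0.1443 on G[1,4]
R4: Y=0.0009259 on G[2,3]
R5: Y=0.003205 on G[1,0]
R6: Y=0.004167 on G[3,4]
R7: Y=0.0003937 on G[1,4]
R8: Y=0.2092 on G[2,1]
R9: Y=0.8065 on G[2,4]
I1: z[3]−=0.027, z[4]+=0.027
V1: row V1−V3=1.21, i_V1 at 1,3
solve → V1=-0.06446, V2=-0.01418, V3=-1.274, V4=0.0003141
aux → i_V1=0.02010

3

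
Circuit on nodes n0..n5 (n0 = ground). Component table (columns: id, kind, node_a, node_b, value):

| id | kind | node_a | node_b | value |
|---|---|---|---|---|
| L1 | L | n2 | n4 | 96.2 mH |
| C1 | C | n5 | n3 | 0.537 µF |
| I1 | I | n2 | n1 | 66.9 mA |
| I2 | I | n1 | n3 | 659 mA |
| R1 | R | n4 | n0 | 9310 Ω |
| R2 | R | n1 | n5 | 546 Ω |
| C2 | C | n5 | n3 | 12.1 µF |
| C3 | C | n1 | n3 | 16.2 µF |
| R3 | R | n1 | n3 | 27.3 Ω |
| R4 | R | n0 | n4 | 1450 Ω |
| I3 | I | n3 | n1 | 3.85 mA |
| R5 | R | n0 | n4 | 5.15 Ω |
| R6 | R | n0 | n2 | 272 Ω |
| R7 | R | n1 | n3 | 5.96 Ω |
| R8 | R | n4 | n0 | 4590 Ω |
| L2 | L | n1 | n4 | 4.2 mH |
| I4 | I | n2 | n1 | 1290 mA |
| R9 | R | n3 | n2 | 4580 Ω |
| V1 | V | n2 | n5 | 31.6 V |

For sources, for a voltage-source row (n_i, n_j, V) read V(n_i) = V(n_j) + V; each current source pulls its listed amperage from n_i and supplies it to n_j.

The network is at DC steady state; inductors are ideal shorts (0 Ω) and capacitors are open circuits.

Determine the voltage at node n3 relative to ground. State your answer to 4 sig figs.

MNA unknowns: 5 node voltages V₁..V_5 plus 3 source currents (L1, L2, V1)
L1: row V2−V4=0, i_L1 at 2,4
C1: Y=0.000 on G[5,3]
I1: z[2]−=0.0669, z[1]+=0.0669
I2: z[1]−=0.659, z[3]+=0.659
R1: Y=0.0001074 on G[4,0]
R2: Y=0.001832 on G[1,5]
C2: Y=0.000 on G[5,3]
C3: Y=0.000 on G[1,3]
R3: Y=0.03663 on G[1,3]
R4: Y=0.0006897 on G[0,4]
I3: z[3]−=0.00385, z[1]+=0.00385
R5: Y=0.1942 on G[0,4]
R6: Y=0.003676 on G[0,2]
R7: Y=0.1678 on G[1,3]
R8: Y=0.0002179 on G[4,0]
L2: row V1−V4=0, i_L2 at 1,4
I4: z[2]−=1.29, z[1]+=1.29
R9: Y=0.0002183 on G[3,2]
V1: row V2−V5=31.6, i_V1 at 2,5
solve → V1=0.000, V2=0.000, V3=3.202, V4=0.000, V5=-31.60
aux → i_L1=-1.298, i_L2=1.298, i_V1=-0.05788

3.202 V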